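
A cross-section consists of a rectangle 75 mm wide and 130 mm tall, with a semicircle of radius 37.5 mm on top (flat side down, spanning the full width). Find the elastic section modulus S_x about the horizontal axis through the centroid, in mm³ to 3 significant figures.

Split into non-overlapping primitives; take the origin at the lower-left of the bounding box.
Rectangular body: 75 × 130, A = 9 750 mm², y = 65 mm, Ī = 13 731 250 mm⁴.
Semicircular cap: semicircle r = 37.5, A = 2208.9 mm², y = 145.92 mm, Ī = 217 049 mm⁴.
Centroid: ȳ = ΣA·y / ΣA = 79.946 mm.
Transfer each piece to the horizontal axis through the centroid using Ī + A·d² with d = y − 79.946:
  rectangular body: d = -14.946 mm → contributes +15 909 201 mm⁴
  semicircular cap: d = 65.97 mm → contributes +9 830 298 mm⁴
Total I = 25 739 499 mm⁴.
Extreme fibre distance c = 87.554 mm; S = I/c = 293 984 mm³.

S_x ≈ 2.94 × 10⁵ mm³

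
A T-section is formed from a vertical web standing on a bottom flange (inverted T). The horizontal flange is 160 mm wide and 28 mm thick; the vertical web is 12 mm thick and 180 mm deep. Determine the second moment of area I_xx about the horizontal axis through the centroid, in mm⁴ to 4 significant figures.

I_xx ≈ 2.189 × 10⁷ mm⁴

Split into non-overlapping primitives; take the origin at the lower-left of the bounding box.
Flange: 160 × 28, A = 4 480 mm², y = 14 mm, Ī = 292 693 mm⁴.
Web: 12 × 180, A = 2 160 mm², y = 118 mm, Ī = 5 832 000 mm⁴.
Centroid: ȳ = ΣA·y / ΣA = 47.8313 mm.
Transfer each piece to the horizontal axis through the centroid using Ī + A·d² with d = y − 47.8313:
  flange: d = -33.8313 mm → contributes +5 420 316 mm⁴
  web: d = 70.1687 mm → contributes +16 467 069 mm⁴
Total I = 21 887 384 mm⁴.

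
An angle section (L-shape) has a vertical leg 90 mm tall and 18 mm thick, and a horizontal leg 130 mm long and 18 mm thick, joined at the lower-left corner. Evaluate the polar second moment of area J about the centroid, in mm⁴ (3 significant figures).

J ≈ 8.26 × 10⁶ mm⁴

Break the section into simple shapes (no overlaps), measuring from the bottom-left corner of the bounding box.
Vertical leg: 18 × 90, A = 1 620 mm², y = 45 mm, Ī = 1 093 500 mm⁴.
Horizontal leg (remainder): 112 × 18, A = 2 016 mm², y = 9 mm, Ī = 54 432 mm⁴.
Centroid: ȳ = ΣA·y / ΣA = 25.04 mm.
Transfer each piece to the centroidal x-axis using Ī + A·d² with d = y − 25.04:
  vertical leg: d = 19.96 mm → contributes +1 738 936 mm⁴
  horizontal leg (remainder): d = -16.04 mm → contributes +573 086 mm⁴
Total I = 2 312 022 mm⁴.
For the y-axis: x̄ = 45.04 mm.
Repeating about the centroidal y-axis gives I_y = 5 946 102 mm⁴.
Polar second moment: J = I_x + I_y = 8 258 125 mm⁴.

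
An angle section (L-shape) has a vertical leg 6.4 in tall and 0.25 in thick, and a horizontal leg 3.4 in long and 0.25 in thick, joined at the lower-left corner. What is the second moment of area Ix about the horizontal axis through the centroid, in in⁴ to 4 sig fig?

Treat the section as a set of non-overlapping primitives; coordinates are from the bounding-box lower-left.
Vertical leg: 0.25 × 6.4, A = 1.6 in², y = 3.2 in, Ī = 5.46133 in⁴.
Horizontal leg (remainder): 3.15 × 0.25, A = 0.7875 in², y = 0.125 in, Ī = 0.00410156 in⁴.
Centroid: ȳ = ΣA·y / ΣA = 2.18573 in.
Transfer each piece to the horizontal axis through the centroid using Ī + A·d² with d = y − 2.18573:
  vertical leg: d = 1.01427 in → contributes +7.10731 in⁴
  horizontal leg (remainder): d = -2.06073 in → contributes +3.34832 in⁴
Total I = 10.4556 in⁴.

Ix ≈ 10.46 in⁴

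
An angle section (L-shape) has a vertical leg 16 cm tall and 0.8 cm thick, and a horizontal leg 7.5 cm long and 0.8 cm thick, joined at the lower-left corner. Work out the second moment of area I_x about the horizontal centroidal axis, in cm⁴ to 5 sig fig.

I_x ≈ 491.57 cm⁴

Treat the section as a set of non-overlapping primitives; coordinates are from the bounding-box lower-left.
Vertical leg: 0.8 × 16, A = 12.8 cm², y = 8 cm, Ī = 273.0667 cm⁴.
Horizontal leg (remainder): 6.7 × 0.8, A = 5.36 cm², y = 0.4 cm, Ī = 0.2858667 cm⁴.
Centroid: ȳ = ΣA·y / ΣA = 5.756828 cm.
Transfer each piece to the horizontal centroidal axis using Ī + A·d² with d = y − 5.756828:
  vertical leg: d = 2.243172 cm → contributes +337.474 cm⁴
  horizontal leg (remainder): d = -5.356828 cm → contributes +154.0943 cm⁴
Total I = 491.5683 cm⁴.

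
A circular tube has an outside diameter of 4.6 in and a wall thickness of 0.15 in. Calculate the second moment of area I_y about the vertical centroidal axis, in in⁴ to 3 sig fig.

Split into non-overlapping primitives; take the origin at the lower-left of the bounding box.
Outer circle: ⌀4.6, A = 16.619 in², x = 2.3 in, Ī = 21.979 in⁴.
Bore (subtracted): ⌀4.3, A = 14.522 in², x = 2.3 in, Ī = 16.782 in⁴.
By symmetry the centroid is at mid-width, x̄ = 2.3 in.
All pieces are centred on the vertical centroidal axis, so I = ΣĪ (holes subtracted) = 5.1967 in⁴.

I_y ≈ 5.20 in⁴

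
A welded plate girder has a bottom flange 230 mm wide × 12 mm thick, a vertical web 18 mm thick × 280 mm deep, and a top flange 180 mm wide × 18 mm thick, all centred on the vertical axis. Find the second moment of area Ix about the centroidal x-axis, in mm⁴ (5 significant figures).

Break the section into simple shapes (no overlaps), measuring from the bottom-left corner of the bounding box.
Bottom plate: 230 × 12, A = 2 760 mm², y = 6 mm, Ī = 33 120 mm⁴.
Web plate: 18 × 280, A = 5 040 mm², y = 152 mm, Ī = 32 928 000 mm⁴.
Top plate: 180 × 18, A = 3 240 mm², y = 301 mm, Ī = 87 480 mm⁴.
Centroid: ȳ = ΣA·y / ΣA = 159.2283 mm.
Transfer each piece to the centroidal x-axis using Ī + A·d² with d = y − 159.2283:
  bottom plate: d = -153.2283 mm → contributes +64 834 884 mm⁴
  web plate: d = -7.228261 mm → contributes +33 191 329 mm⁴
  top plate: d = 141.7717 mm → contributes +65 208 972 mm⁴
Total I = 163 235 185 mm⁴.

Ix ≈ 1.6324 × 10⁸ mm⁴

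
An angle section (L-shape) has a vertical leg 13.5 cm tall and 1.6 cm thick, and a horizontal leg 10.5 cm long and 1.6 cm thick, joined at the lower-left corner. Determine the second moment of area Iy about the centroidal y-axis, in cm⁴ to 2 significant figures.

Decompose the section into non-overlapping parts with the origin at the bottom-left of its bounding rectangle.
Vertical leg: 1.6 × 13.5, A = 21.6 cm², x = 0.8 cm, Ī = 4.608 cm⁴.
Horizontal leg (remainder): 8.9 × 1.6, A = 14.24 cm², x = 6.05 cm, Ī = 94 cm⁴.
Centroid: x̄ = ΣA·x / ΣA = 2.886 cm.
Transfer each piece to the centroidal y-axis using Ī + A·d² with d = x − 2.886:
  vertical leg: d = -2.086 cm → contributes +98.59 cm⁴
  horizontal leg (remainder): d = 3.164 cm → contributes +236.6 cm⁴
Total I = 335.1 cm⁴.

Iy ≈ 340 cm⁴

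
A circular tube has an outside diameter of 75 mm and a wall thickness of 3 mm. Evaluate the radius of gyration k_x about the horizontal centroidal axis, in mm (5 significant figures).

k_x ≈ 25.478 mm

Break the section into simple shapes (no overlaps), measuring from the bottom-left corner of the bounding box.
Outer circle: ⌀75, A = 4417.865 mm², y = 37.5 mm, Ī = 1 553 156 mm⁴.
Bore (subtracted): ⌀69, A = 3739.281 mm², y = 37.5 mm, Ī = 1 112 670 mm⁴.
By symmetry the centroid is at mid-height, ȳ = 37.5 mm.
All pieces are centred on the horizontal centroidal axis, so I = ΣĪ (holes subtracted) = 440485.8 mm⁴.
Radius of gyration: k = √(I/A) = √(440485.8 / 678.584) = 25.47793 mm.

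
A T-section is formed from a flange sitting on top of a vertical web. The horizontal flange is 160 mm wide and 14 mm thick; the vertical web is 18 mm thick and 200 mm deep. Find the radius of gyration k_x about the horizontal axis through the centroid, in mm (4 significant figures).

k_x ≈ 69.05 mm

Decompose the section into non-overlapping parts with the origin at the bottom-left of its bounding rectangle.
Flange: 160 × 14, A = 2 240 mm², y = 207 mm, Ī = 36586.7 mm⁴.
Web: 18 × 200, A = 3 600 mm², y = 100 mm, Ī = 12 000 000 mm⁴.
Centroid: ȳ = ΣA·y / ΣA = 141.041 mm.
Transfer each piece to the horizontal axis through the centroid using Ī + A·d² with d = y − 141.041:
  flange: d = 65.9589 mm → contributes +9 781 879 mm⁴
  web: d = -41.0411 mm → contributes +18 063 738 mm⁴
Total I = 27 845 617 mm⁴.
Radius of gyration: k = √(I/A) = √(27 845 617 / 5 840) = 69.0513 mm.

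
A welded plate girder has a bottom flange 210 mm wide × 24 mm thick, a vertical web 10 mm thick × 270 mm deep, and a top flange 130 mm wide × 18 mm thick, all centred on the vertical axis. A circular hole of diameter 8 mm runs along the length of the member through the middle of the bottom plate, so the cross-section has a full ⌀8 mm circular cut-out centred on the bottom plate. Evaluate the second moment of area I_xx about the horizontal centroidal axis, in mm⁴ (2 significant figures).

I_xx ≈ 1.6 × 10⁸ mm⁴

Split into non-overlapping primitives; take the origin at the lower-left of the bounding box.
Bottom plate: 210 × 24, A = 5 040 mm², y = 12 mm, Ī = 241 920 mm⁴.
Web plate: 10 × 270, A = 2 700 mm², y = 159 mm, Ī = 16 402 500 mm⁴.
Top plate: 130 × 18, A = 2 340 mm², y = 303 mm, Ī = 63 180 mm⁴.
Hole (subtracted): ⌀8, A = 50.27 mm², y = 12 mm, Ī = 201.1 mm⁴.
Centroid: ȳ = ΣA·y / ΣA = 119.5 mm.
Transfer each piece to the horizontal centroidal axis using Ī + A·d² with d = y − 119.5:
  bottom plate: d = -107.5 mm → contributes +58 446 915 mm⁴
  web plate: d = 39.54 mm → contributes +20 622 759 mm⁴
  top plate: d = 183.5 mm → contributes +78 886 769 mm⁴
  hole: d = -107.5 mm → contributes −580 698 mm⁴
Total I = 157 375 746 mm⁴.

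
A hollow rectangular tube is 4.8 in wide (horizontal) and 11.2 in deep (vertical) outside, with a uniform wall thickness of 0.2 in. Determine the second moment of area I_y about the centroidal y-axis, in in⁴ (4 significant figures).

I_y ≈ 26.55 in⁴

Break the section into simple shapes (no overlaps), measuring from the bottom-left corner of the bounding box.
Outer rectangle: 4.8 × 11.2, A = 53.76 in², x = 2.4 in, Ī = 103.219 in⁴.
Inner void (subtracted): 4.4 × 10.8, A = 47.52 in², x = 2.4 in, Ī = 76.6656 in⁴.
By symmetry the centroid is at mid-width, x̄ = 2.4 in.
All pieces are centred on the centroidal y-axis, so I = ΣĪ (holes subtracted) = 26.5536 in⁴.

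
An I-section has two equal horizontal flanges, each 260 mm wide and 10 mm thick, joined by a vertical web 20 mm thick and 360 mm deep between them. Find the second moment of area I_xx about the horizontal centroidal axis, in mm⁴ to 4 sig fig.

I_xx ≈ 2.558 × 10⁸ mm⁴

Treat the section as a set of non-overlapping primitives; coordinates are from the bounding-box lower-left.
Bottom flange: 260 × 10, A = 2 600 mm², y = 5 mm, Ī = 21666.7 mm⁴.
Web: 20 × 360, A = 7 200 mm², y = 190 mm, Ī = 77 760 000 mm⁴.
Top flange: 260 × 10, A = 2 600 mm², y = 375 mm, Ī = 21666.7 mm⁴.
By symmetry the centroid is at mid-height, ȳ = 190 mm.
Transfer each piece to the horizontal centroidal axis using Ī + A·d² with d = y − 190:
  bottom flange: d = -185 mm → contributes +89 006 667 mm⁴
  web: d = 0 mm → contributes +77 760 000 mm⁴
  top flange: d = 185 mm → contributes +89 006 667 mm⁴
Total I = 255 773 333 mm⁴.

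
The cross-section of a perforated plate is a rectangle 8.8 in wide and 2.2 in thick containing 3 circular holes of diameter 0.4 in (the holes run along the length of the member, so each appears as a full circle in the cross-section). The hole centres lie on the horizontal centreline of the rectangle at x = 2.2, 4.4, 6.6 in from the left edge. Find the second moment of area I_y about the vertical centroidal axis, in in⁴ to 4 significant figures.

Decompose the section into non-overlapping parts with the origin at the bottom-left of its bounding rectangle.
Plate: 8.8 × 2.2, A = 19.36 in², x = 4.4 in, Ī = 124.937 in⁴.
Hole 1 (subtracted): ⌀0.4, A = 0.125664 in², x = 2.2 in, Ī = 0.00125664 in⁴.
Hole 2 (subtracted): ⌀0.4, A = 0.125664 in², x = 4.4 in, Ī = 0.00125664 in⁴.
Hole 3 (subtracted): ⌀0.4, A = 0.125664 in², x = 6.6 in, Ī = 0.00125664 in⁴.
By symmetry the centroid is at mid-width, x̄ = 4.4 in.
Transfer each piece to the vertical centroidal axis using Ī + A·d² with d = x − 4.4:
  plate: d = 0 in → contributes +124.937 in⁴
  hole 1: d = -2.2 in → contributes −0.609469 in⁴
  hole 2: d = 0 in → contributes −0.00125664 in⁴
  hole 3: d = 2.2 in → contributes −0.609469 in⁴
Total I = 123.716 in⁴.

I_y ≈ 123.7 in⁴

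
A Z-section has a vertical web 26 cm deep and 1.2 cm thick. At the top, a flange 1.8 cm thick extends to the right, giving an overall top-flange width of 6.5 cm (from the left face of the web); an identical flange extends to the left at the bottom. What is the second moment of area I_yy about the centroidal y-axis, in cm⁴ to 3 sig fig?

Break the section into simple shapes (no overlaps), measuring from the bottom-left corner of the bounding box.
Web: 1.2 × 26, A = 31.2 cm², x = 5.9 cm, Ī = 3.744 cm⁴.
Top flange (beyond web): 5.3 × 1.8, A = 9.54 cm², x = 9.15 cm, Ī = 22.332 cm⁴.
Bottom flange (beyond web): 5.3 × 1.8, A = 9.54 cm², x = 2.65 cm, Ī = 22.332 cm⁴.
Centroid: x̄ = ΣA·x / ΣA = 5.9 cm.
Transfer each piece to the centroidal y-axis using Ī + A·d² with d = x − 5.9:
  web: d = 0 cm → contributes +3.744 cm⁴
  top flange (beyond web): d = 3.25 cm → contributes +123.1 cm⁴
  bottom flange (beyond web): d = -3.25 cm → contributes +123.1 cm⁴
Total I = 249.94 cm⁴.

I_yy ≈ 250 cm⁴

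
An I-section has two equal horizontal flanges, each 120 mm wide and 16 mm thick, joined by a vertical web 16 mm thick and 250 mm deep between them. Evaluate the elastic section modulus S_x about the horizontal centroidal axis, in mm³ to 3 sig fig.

S_x ≈ 6.30 × 10⁵ mm³

Split into non-overlapping primitives; take the origin at the lower-left of the bounding box.
Bottom flange: 120 × 16, A = 1 920 mm², y = 8 mm, Ī = 40 960 mm⁴.
Web: 16 × 250, A = 4 000 mm², y = 141 mm, Ī = 20 833 333 mm⁴.
Top flange: 120 × 16, A = 1 920 mm², y = 274 mm, Ī = 40 960 mm⁴.
By symmetry the centroid is at mid-height, ȳ = 141 mm.
Transfer each piece to the horizontal centroidal axis using Ī + A·d² with d = y − 141:
  bottom flange: d = -133 mm → contributes +34 003 840 mm⁴
  web: d = 0 mm → contributes +20 833 333 mm⁴
  top flange: d = 133 mm → contributes +34 003 840 mm⁴
Total I = 88 841 013 mm⁴.
Extreme fibre distance c = 141 mm; S = I/c = 630 078 mm³.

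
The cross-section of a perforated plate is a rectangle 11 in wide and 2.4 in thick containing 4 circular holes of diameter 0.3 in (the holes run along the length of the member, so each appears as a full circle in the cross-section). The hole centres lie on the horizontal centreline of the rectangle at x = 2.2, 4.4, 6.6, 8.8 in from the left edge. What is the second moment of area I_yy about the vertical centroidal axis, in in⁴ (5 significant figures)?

Break the section into simple shapes (no overlaps), measuring from the bottom-left corner of the bounding box.
Plate: 11 × 2.4, A = 26.4 in², x = 5.5 in, Ī = 266.2 in⁴.
Hole 1 (subtracted): ⌀0.3, A = 0.07068583 in², x = 2.2 in, Ī = 0.0003976078 in⁴.
Hole 2 (subtracted): ⌀0.3, A = 0.07068583 in², x = 4.4 in, Ī = 0.0003976078 in⁴.
Hole 3 (subtracted): ⌀0.3, A = 0.07068583 in², x = 6.6 in, Ī = 0.0003976078 in⁴.
Hole 4 (subtracted): ⌀0.3, A = 0.07068583 in², x = 8.8 in, Ī = 0.0003976078 in⁴.
By symmetry the centroid is at mid-width, x̄ = 5.5 in.
Transfer each piece to the vertical centroidal axis using Ī + A·d² with d = x − 5.5:
  plate: d = 0 in → contributes +266.2 in⁴
  hole 1: d = -3.3 in → contributes −0.7701663 in⁴
  hole 2: d = -1.1 in → contributes −0.08592747 in⁴
  hole 3: d = 1.1 in → contributes −0.08592747 in⁴
  hole 4: d = 3.3 in → contributes −0.7701663 in⁴
Total I = 264.4878 in⁴.

I_yy ≈ 264.49 in⁴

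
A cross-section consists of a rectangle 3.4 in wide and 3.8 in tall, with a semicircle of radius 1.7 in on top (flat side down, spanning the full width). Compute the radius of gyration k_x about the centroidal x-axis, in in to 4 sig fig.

k_x ≈ 1.505 in

Split into non-overlapping primitives; take the origin at the lower-left of the bounding box.
Rectangular body: 3.4 × 3.8, A = 12.92 in², y = 1.9 in, Ī = 15.5471 in⁴.
Semicircular cap: semicircle r = 1.7, A = 4.5396 in², y = 4.5215 in, Ī = 0.916701 in⁴.
Centroid: ȳ = ΣA·y / ΣA = 2.58161 in.
Transfer each piece to the centroidal x-axis using Ī + A·d² with d = y − 2.58161:
  rectangular body: d = -0.681606 in → contributes +21.5495 in⁴
  semicircular cap: d = 1.9399 in → contributes +18.0001 in⁴
Total I = 39.5496 in⁴.
Radius of gyration: k = √(I/A) = √(39.5496 / 17.4596) = 1.50506 in.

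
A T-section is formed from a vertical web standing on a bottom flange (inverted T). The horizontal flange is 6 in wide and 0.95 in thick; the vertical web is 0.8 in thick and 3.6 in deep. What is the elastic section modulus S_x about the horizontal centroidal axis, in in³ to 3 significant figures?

Split into non-overlapping primitives; take the origin at the lower-left of the bounding box.
Flange: 6 × 0.95, A = 5.7 in², y = 0.475 in, Ī = 0.42869 in⁴.
Web: 0.8 × 3.6, A = 2.88 in², y = 2.75 in, Ī = 3.1104 in⁴.
Centroid: ȳ = ΣA·y / ΣA = 1.2386 in.
Transfer each piece to the horizontal centroidal axis using Ī + A·d² with d = y − 1.2386:
  flange: d = -0.76364 in → contributes +3.7526 in⁴
  web: d = 1.5114 in → contributes +9.689 in⁴
Total I = 13.442 in⁴.
Extreme fibre distance c = 3.3114 in; S = I/c = 4.0592 in³.

S_x ≈ 4.06 in³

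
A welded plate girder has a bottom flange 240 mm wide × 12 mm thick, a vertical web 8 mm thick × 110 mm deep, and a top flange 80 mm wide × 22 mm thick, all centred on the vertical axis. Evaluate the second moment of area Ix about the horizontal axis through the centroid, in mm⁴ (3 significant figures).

Break the section into simple shapes (no overlaps), measuring from the bottom-left corner of the bounding box.
Bottom plate: 240 × 12, A = 2 880 mm², y = 6 mm, Ī = 34 560 mm⁴.
Web plate: 8 × 110, A = 880 mm², y = 67 mm, Ī = 887 333 mm⁴.
Top plate: 80 × 22, A = 1 760 mm², y = 133 mm, Ī = 70 987 mm⁴.
Centroid: ȳ = ΣA·y / ΣA = 56.217 mm.
Transfer each piece to the horizontal axis through the centroid using Ī + A·d² with d = y − 56.217:
  bottom plate: d = -50.217 mm → contributes +7 297 305 mm⁴
  web plate: d = 10.783 mm → contributes +989 646 mm⁴
  top plate: d = 76.783 mm → contributes +10 447 188 mm⁴
Total I = 18 734 139 mm⁴.

Ix ≈ 1.87 × 10⁷ mm⁴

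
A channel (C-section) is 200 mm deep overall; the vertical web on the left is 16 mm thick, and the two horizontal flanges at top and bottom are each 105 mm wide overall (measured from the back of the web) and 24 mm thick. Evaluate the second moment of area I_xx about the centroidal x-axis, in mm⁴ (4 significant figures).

Split into non-overlapping primitives; take the origin at the lower-left of the bounding box.
Web: 16 × 200, A = 3 200 mm², y = 100 mm, Ī = 10 666 667 mm⁴.
Top flange (beyond web): 89 × 24, A = 2 136 mm², y = 188 mm, Ī = 102 528 mm⁴.
Bottom flange (beyond web): 89 × 24, A = 2 136 mm², y = 12 mm, Ī = 102 528 mm⁴.
By symmetry the centroid is at mid-height, ȳ = 100 mm.
Transfer each piece to the centroidal x-axis using Ī + A·d² with d = y − 100:
  web: d = 0 mm → contributes +10 666 667 mm⁴
  top flange (beyond web): d = 88 mm → contributes +16 643 712 mm⁴
  bottom flange (beyond web): d = -88 mm → contributes +16 643 712 mm⁴
Total I = 43 954 091 mm⁴.

I_xx ≈ 4.395 × 10⁷ mm⁴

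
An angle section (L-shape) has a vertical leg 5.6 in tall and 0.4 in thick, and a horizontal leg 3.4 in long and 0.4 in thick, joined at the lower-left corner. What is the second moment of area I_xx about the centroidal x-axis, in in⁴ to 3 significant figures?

I_xx ≈ 11.2 in⁴

Decompose the section into non-overlapping parts with the origin at the bottom-left of its bounding rectangle.
Vertical leg: 0.4 × 5.6, A = 2.24 in², y = 2.8 in, Ī = 5.8539 in⁴.
Horizontal leg (remainder): 3 × 0.4, A = 1.2 in², y = 0.2 in, Ī = 0.016 in⁴.
Centroid: ȳ = ΣA·y / ΣA = 1.893 in.
Transfer each piece to the centroidal x-axis using Ī + A·d² with d = y − 1.893:
  vertical leg: d = 0.90698 in → contributes +7.6965 in⁴
  horizontal leg (remainder): d = -1.693 in → contributes +3.4556 in⁴
Total I = 11.152 in⁴.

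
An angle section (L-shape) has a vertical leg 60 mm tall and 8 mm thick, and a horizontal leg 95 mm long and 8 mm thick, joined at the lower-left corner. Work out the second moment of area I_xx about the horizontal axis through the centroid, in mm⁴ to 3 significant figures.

I_xx ≈ 3.40 × 10⁵ mm⁴

Split into non-overlapping primitives; take the origin at the lower-left of the bounding box.
Vertical leg: 8 × 60, A = 480 mm², y = 30 mm, Ī = 144 000 mm⁴.
Horizontal leg (remainder): 87 × 8, A = 696 mm², y = 4 mm, Ī = 3 712 mm⁴.
Centroid: ȳ = ΣA·y / ΣA = 14.612 mm.
Transfer each piece to the horizontal axis through the centroid using Ī + A·d² with d = y − 14.612:
  vertical leg: d = 15.388 mm → contributes +257 656 mm⁴
  horizontal leg (remainder): d = -10.612 mm → contributes +82 095 mm⁴
Total I = 339 751 mm⁴.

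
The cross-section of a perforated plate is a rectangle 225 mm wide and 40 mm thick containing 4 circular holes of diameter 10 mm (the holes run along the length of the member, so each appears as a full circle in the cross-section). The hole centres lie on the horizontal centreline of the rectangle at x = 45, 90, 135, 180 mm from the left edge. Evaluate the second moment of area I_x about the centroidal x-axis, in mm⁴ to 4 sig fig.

Decompose the section into non-overlapping parts with the origin at the bottom-left of its bounding rectangle.
Plate: 225 × 40, A = 9 000 mm², y = 20 mm, Ī = 1 200 000 mm⁴.
Hole 1 (subtracted): ⌀10, A = 78.5398 mm², y = 20 mm, Ī = 490.874 mm⁴.
Hole 2 (subtracted): ⌀10, A = 78.5398 mm², y = 20 mm, Ī = 490.874 mm⁴.
Hole 3 (subtracted): ⌀10, A = 78.5398 mm², y = 20 mm, Ī = 490.874 mm⁴.
Hole 4 (subtracted): ⌀10, A = 78.5398 mm², y = 20 mm, Ī = 490.874 mm⁴.
By symmetry the centroid is at mid-height, ȳ = 20 mm.
All pieces are centred on the centroidal x-axis, so I = ΣĪ (holes subtracted) = 1 198 037 mm⁴.

I_x ≈ 1.198 × 10⁶ mm⁴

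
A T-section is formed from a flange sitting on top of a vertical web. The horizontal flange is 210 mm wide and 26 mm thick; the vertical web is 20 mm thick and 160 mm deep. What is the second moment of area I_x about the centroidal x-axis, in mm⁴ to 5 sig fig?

Treat the section as a set of non-overlapping primitives; coordinates are from the bounding-box lower-left.
Flange: 210 × 26, A = 5 460 mm², y = 173 mm, Ī = 307 580 mm⁴.
Web: 20 × 160, A = 3 200 mm², y = 80 mm, Ī = 6 826 667 mm⁴.
Centroid: ȳ = ΣA·y / ΣA = 138.6351 mm.
Transfer each piece to the centroidal x-axis using Ī + A·d² with d = y − 138.6351:
  flange: d = 34.3649 mm → contributes +6 755 546 mm⁴
  web: d = -58.6351 mm → contributes +17 828 508 mm⁴
Total I = 24 584 054 mm⁴.

I_x ≈ 2.4584 × 10⁷ mm⁴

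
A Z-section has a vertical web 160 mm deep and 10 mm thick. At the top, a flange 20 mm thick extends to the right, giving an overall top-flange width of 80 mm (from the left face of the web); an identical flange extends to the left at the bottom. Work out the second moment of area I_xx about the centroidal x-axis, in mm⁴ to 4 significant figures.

I_xx ≈ 1.723 × 10⁷ mm⁴

Decompose the section into non-overlapping parts with the origin at the bottom-left of its bounding rectangle.
Web: 10 × 160, A = 1 600 mm², y = 80 mm, Ī = 3 413 333 mm⁴.
Top flange (beyond web): 70 × 20, A = 1 400 mm², y = 150 mm, Ī = 46666.7 mm⁴.
Bottom flange (beyond web): 70 × 20, A = 1 400 mm², y = 10 mm, Ī = 46666.7 mm⁴.
Centroid: ȳ = ΣA·y / ΣA = 80 mm.
Transfer each piece to the centroidal x-axis using Ī + A·d² with d = y − 80:
  web: d = 0 mm → contributes +3 413 333 mm⁴
  top flange (beyond web): d = 70 mm → contributes +6 906 667 mm⁴
  bottom flange (beyond web): d = -70 mm → contributes +6 906 667 mm⁴
Total I = 17 226 667 mm⁴.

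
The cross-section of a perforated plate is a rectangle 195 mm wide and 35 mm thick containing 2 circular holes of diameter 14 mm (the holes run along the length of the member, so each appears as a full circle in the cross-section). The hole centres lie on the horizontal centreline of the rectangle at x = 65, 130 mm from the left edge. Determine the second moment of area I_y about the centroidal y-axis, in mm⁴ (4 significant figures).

I_y ≈ 2.130 × 10⁷ mm⁴

Split into non-overlapping primitives; take the origin at the lower-left of the bounding box.
Plate: 195 × 35, A = 6 825 mm², x = 97.5 mm, Ī = 21 626 719 mm⁴.
Hole 1 (subtracted): ⌀14, A = 153.938 mm², x = 65 mm, Ī = 1885.74 mm⁴.
Hole 2 (subtracted): ⌀14, A = 153.938 mm², x = 130 mm, Ī = 1885.74 mm⁴.
By symmetry the centroid is at mid-width, x̄ = 97.5 mm.
Transfer each piece to the centroidal y-axis using Ī + A·d² with d = x − 97.5:
  plate: d = 0 mm → contributes +21 626 719 mm⁴
  hole 1: d = -32.5 mm → contributes −164 483 mm⁴
  hole 2: d = 32.5 mm → contributes −164 483 mm⁴
Total I = 21 297 753 mm⁴.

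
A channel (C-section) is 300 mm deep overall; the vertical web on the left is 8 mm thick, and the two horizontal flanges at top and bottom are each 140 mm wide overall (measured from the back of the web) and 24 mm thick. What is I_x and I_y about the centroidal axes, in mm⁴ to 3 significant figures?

Break the section into simple shapes (no overlaps), measuring from the bottom-left corner of the bounding box.
Web: 8 × 300, A = 2 400 mm², y = 150 mm, Ī = 18 000 000 mm⁴.
Top flange (beyond web): 132 × 24, A = 3 168 mm², y = 288 mm, Ī = 152 064 mm⁴.
Bottom flange (beyond web): 132 × 24, A = 3 168 mm², y = 12 mm, Ī = 152 064 mm⁴.
By symmetry the centroid is at mid-height, ȳ = 150 mm.
Transfer each piece to the centroidal x-axis using Ī + A·d² with d = y − 150:
  web: d = 0 mm → contributes +18 000 000 mm⁴
  top flange (beyond web): d = 138 mm → contributes +60 483 456 mm⁴
  bottom flange (beyond web): d = -138 mm → contributes +60 483 456 mm⁴
Total I = 138 966 912 mm⁴.
For the y-axis: x̄ = 54.769 mm.
Repeating about the centroidal y-axis gives I_y = 17 741 903 mm⁴.

I_x ≈ 1.39 × 10⁸ mm⁴, I_y ≈ 1.77 × 10⁷ mm⁴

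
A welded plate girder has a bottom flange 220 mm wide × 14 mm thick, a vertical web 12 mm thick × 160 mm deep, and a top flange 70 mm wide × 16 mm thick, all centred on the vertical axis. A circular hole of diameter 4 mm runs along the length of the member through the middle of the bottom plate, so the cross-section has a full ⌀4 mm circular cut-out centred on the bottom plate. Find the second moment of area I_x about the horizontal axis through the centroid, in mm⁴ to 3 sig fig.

Break the section into simple shapes (no overlaps), measuring from the bottom-left corner of the bounding box.
Bottom plate: 220 × 14, A = 3 080 mm², y = 7 mm, Ī = 50 307 mm⁴.
Web plate: 12 × 160, A = 1 920 mm², y = 94 mm, Ī = 4 096 000 mm⁴.
Top plate: 70 × 16, A = 1 120 mm², y = 182 mm, Ī = 23 893 mm⁴.
Hole (subtracted): ⌀4, A = 12.566 mm², y = 7 mm, Ī = 12.566 mm⁴.
Centroid: ȳ = ΣA·y / ΣA = 66.442 mm.
Transfer each piece to the horizontal axis through the centroid using Ī + A·d² with d = y − 66.442:
  bottom plate: d = -59.442 mm → contributes +10 933 145 mm⁴
  web plate: d = 27.558 mm → contributes +5 554 098 mm⁴
  top plate: d = 115.56 mm → contributes +14 979 901 mm⁴
  hole: d = -59.442 mm → contributes −44 414 mm⁴
Total I = 31 422 729 mm⁴.

I_x ≈ 3.14 × 10⁷ mm⁴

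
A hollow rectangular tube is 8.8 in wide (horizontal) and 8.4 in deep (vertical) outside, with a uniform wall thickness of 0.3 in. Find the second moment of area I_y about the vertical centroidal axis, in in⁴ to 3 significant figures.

I_y ≈ 119 in⁴

Treat the section as a set of non-overlapping primitives; coordinates are from the bounding-box lower-left.
Outer rectangle: 8.8 × 8.4, A = 73.92 in², x = 4.4 in, Ī = 477.03 in⁴.
Inner void (subtracted): 8.2 × 7.8, A = 63.96 in², x = 4.4 in, Ī = 358.39 in⁴.
By symmetry the centroid is at mid-width, x̄ = 4.4 in.
All pieces are centred on the vertical centroidal axis, so I = ΣĪ (holes subtracted) = 118.64 in⁴.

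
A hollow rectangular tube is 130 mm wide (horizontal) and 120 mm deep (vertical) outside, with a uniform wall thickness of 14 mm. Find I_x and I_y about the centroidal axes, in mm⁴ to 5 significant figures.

Decompose the section into non-overlapping parts with the origin at the bottom-left of its bounding rectangle.
Outer rectangle: 130 × 120, A = 15 600 mm², y = 60 mm, Ī = 18 720 000 mm⁴.
Inner void (subtracted): 102 × 92, A = 9 384 mm², y = 60 mm, Ī = 6 618 848 mm⁴.
By symmetry the centroid is at mid-height, ȳ = 60 mm.
All pieces are centred on the centroidal x-axis, so I = ΣĪ (holes subtracted) = 12 101 152 mm⁴.
Repeating about the centroidal y-axis gives I_y = 13 834 072 mm⁴.

I_x ≈ 1.2101 × 10⁷ mm⁴, I_y ≈ 1.3834 × 10⁷ mm⁴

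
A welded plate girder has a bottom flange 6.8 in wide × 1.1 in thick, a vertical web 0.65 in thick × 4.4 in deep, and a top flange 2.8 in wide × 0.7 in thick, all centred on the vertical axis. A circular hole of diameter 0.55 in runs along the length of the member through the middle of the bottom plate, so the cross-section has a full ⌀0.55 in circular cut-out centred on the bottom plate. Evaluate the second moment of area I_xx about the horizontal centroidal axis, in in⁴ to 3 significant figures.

Decompose the section into non-overlapping parts with the origin at the bottom-left of its bounding rectangle.
Bottom plate: 6.8 × 1.1, A = 7.48 in², y = 0.55 in, Ī = 0.75423 in⁴.
Web plate: 0.65 × 4.4, A = 2.86 in², y = 3.3 in, Ī = 4.6141 in⁴.
Top plate: 2.8 × 0.7, A = 1.96 in², y = 5.85 in, Ī = 0.080033 in⁴.
Hole (subtracted): ⌀0.55, A = 0.23758 in², y = 0.55 in, Ī = 0.0044918 in⁴.
Centroid: ȳ = ΣA·y / ΣA = 2.0632 in.
Transfer each piece to the horizontal centroidal axis using Ī + A·d² with d = y − 2.0632:
  bottom plate: d = -1.5132 in → contributes +17.882 in⁴
  web plate: d = 1.2368 in → contributes +8.9889 in⁴
  top plate: d = 3.7868 in → contributes +28.186 in⁴
  hole: d = -1.5132 in → contributes −0.54851 in⁴
Total I = 54.508 in⁴.

I_xx ≈ 54.5 in⁴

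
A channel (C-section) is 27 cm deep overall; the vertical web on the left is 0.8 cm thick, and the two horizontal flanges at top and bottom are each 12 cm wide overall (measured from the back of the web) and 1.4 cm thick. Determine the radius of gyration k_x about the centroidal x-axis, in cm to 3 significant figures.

k_x ≈ 11.0 cm

Decompose the section into non-overlapping parts with the origin at the bottom-left of its bounding rectangle.
Web: 0.8 × 27, A = 21.6 cm², y = 13.5 cm, Ī = 1312.2 cm⁴.
Top flange (beyond web): 11.2 × 1.4, A = 15.68 cm², y = 26.3 cm, Ī = 2.5611 cm⁴.
Bottom flange (beyond web): 11.2 × 1.4, A = 15.68 cm², y = 0.7 cm, Ī = 2.5611 cm⁴.
By symmetry the centroid is at mid-height, ȳ = 13.5 cm.
Transfer each piece to the centroidal x-axis using Ī + A·d² with d = y − 13.5:
  web: d = 0 cm → contributes +1312.2 cm⁴
  top flange (beyond web): d = 12.8 cm → contributes +2571.6 cm⁴
  bottom flange (beyond web): d = -12.8 cm → contributes +2571.6 cm⁴
Total I = 6455.3 cm⁴.
Radius of gyration: k = √(I/A) = √(6455.3 / 52.96) = 11.04 cm.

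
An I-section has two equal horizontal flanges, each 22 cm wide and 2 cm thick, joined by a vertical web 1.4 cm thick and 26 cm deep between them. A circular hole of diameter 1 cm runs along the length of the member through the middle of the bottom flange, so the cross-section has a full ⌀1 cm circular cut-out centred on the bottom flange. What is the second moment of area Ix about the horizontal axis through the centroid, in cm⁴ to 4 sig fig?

Decompose the section into non-overlapping parts with the origin at the bottom-left of its bounding rectangle.
Bottom flange: 22 × 2, A = 44 cm², y = 1 cm, Ī = 14.6667 cm⁴.
Web: 1.4 × 26, A = 36.4 cm², y = 15 cm, Ī = 2050.53 cm⁴.
Top flange: 22 × 2, A = 44 cm², y = 29 cm, Ī = 14.6667 cm⁴.
Hole (subtracted): ⌀1, A = 0.785398 cm², y = 1 cm, Ī = 0.0490874 cm⁴.
Centroid: ȳ = ΣA·y / ΣA = 15.089 cm.
Transfer each piece to the horizontal axis through the centroid using Ī + A·d² with d = y − 15.089:
  bottom flange: d = -14.089 cm → contributes +8748.6 cm⁴
  web: d = -0.0889504 cm → contributes +2050.82 cm⁴
  top flange: d = 13.911 cm → contributes +8529.43 cm⁴
  hole: d = -14.089 cm → contributes −155.949 cm⁴
Total I = 19172.9 cm⁴.

Ix ≈ 1.917 × 10⁴ cm⁴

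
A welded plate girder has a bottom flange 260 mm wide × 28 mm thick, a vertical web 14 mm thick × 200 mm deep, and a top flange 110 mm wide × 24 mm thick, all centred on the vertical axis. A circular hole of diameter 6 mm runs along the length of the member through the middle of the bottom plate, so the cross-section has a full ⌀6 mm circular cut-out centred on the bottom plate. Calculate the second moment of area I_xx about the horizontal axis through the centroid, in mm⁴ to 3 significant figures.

I_xx ≈ 1.15 × 10⁸ mm⁴

Split into non-overlapping primitives; take the origin at the lower-left of the bounding box.
Bottom plate: 260 × 28, A = 7 280 mm², y = 14 mm, Ī = 475 627 mm⁴.
Web plate: 14 × 200, A = 2 800 mm², y = 128 mm, Ī = 9 333 333 mm⁴.
Top plate: 110 × 24, A = 2 640 mm², y = 240 mm, Ī = 126 720 mm⁴.
Hole (subtracted): ⌀6, A = 28.274 mm², y = 14 mm, Ī = 63.617 mm⁴.
Centroid: ȳ = ΣA·y / ΣA = 86.16 mm.
Transfer each piece to the horizontal axis through the centroid using Ī + A·d² with d = y − 86.16:
  bottom plate: d = -72.16 mm → contributes +38 383 484 mm⁴
  web plate: d = 41.84 mm → contributes +14 234 879 mm⁴
  top plate: d = 153.84 mm → contributes +62 606 604 mm⁴
  hole: d = -72.16 mm → contributes −147 292 mm⁴
Total I = 115 077 676 mm⁴.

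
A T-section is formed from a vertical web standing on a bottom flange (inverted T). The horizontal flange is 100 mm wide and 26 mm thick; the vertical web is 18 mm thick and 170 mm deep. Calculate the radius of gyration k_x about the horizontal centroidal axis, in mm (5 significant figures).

k_x ≈ 60.935 mm

Break the section into simple shapes (no overlaps), measuring from the bottom-left corner of the bounding box.
Flange: 100 × 26, A = 2 600 mm², y = 13 mm, Ī = 146466.7 mm⁴.
Web: 18 × 170, A = 3 060 mm², y = 111 mm, Ī = 7 369 500 mm⁴.
Centroid: ȳ = ΣA·y / ΣA = 65.98233 mm.
Transfer each piece to the horizontal centroidal axis using Ī + A·d² with d = y − 65.98233:
  flange: d = -52.98233 mm → contributes +7 444 998 mm⁴
  web: d = 45.01767 mm → contributes +13 570 867 mm⁴
Total I = 21 015 865 mm⁴.
Radius of gyration: k = √(I/A) = √(21 015 865 / 5 660) = 60.9348 mm.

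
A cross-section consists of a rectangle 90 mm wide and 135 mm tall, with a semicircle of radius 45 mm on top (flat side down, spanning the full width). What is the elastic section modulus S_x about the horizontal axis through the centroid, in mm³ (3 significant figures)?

Split into non-overlapping primitives; take the origin at the lower-left of the bounding box.
Rectangular body: 90 × 135, A = 12 150 mm², y = 67.5 mm, Ī = 18 452 813 mm⁴.
Semicircular cap: semicircle r = 45, A = 3180.9 mm², y = 154.1 mm, Ī = 450 072 mm⁴.
Centroid: ȳ = ΣA·y / ΣA = 85.468 mm.
Transfer each piece to the horizontal axis through the centroid using Ī + A·d² with d = y − 85.468:
  rectangular body: d = -17.968 mm → contributes +22 375 237 mm⁴
  semicircular cap: d = 68.631 mm → contributes +15 432 630 mm⁴
Total I = 37 807 867 mm⁴.
Extreme fibre distance c = 94.532 mm; S = I/c = 399 946 mm³.

S_x ≈ 4.00 × 10⁵ mm³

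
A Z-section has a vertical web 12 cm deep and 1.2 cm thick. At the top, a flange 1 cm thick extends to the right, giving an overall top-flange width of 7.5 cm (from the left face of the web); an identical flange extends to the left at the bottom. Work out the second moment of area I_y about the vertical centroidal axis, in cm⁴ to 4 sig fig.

I_y ≈ 220.6 cm⁴

Decompose the section into non-overlapping parts with the origin at the bottom-left of its bounding rectangle.
Web: 1.2 × 12, A = 14.4 cm², x = 6.9 cm, Ī = 1.728 cm⁴.
Top flange (beyond web): 6.3 × 1, A = 6.3 cm², x = 10.65 cm, Ī = 20.8373 cm⁴.
Bottom flange (beyond web): 6.3 × 1, A = 6.3 cm², x = 3.15 cm, Ī = 20.8373 cm⁴.
Centroid: x̄ = ΣA·x / ΣA = 6.9 cm.
Transfer each piece to the vertical centroidal axis using Ī + A·d² with d = x − 6.9:
  web: d = 0 cm → contributes +1.728 cm⁴
  top flange (beyond web): d = 3.75 cm → contributes +109.431 cm⁴
  bottom flange (beyond web): d = -3.75 cm → contributes +109.431 cm⁴
Total I = 220.59 cm⁴.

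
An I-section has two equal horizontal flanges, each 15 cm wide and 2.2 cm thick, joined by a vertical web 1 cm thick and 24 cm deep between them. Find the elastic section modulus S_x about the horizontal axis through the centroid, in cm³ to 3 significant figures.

Decompose the section into non-overlapping parts with the origin at the bottom-left of its bounding rectangle.
Bottom flange: 15 × 2.2, A = 33 cm², y = 1.1 cm, Ī = 13.31 cm⁴.
Web: 1 × 24, A = 24 cm², y = 14.2 cm, Ī = 1 152 cm⁴.
Top flange: 15 × 2.2, A = 33 cm², y = 27.3 cm, Ī = 13.31 cm⁴.
By symmetry the centroid is at mid-height, ȳ = 14.2 cm.
Transfer each piece to the horizontal axis through the centroid using Ī + A·d² with d = y − 14.2:
  bottom flange: d = -13.1 cm → contributes +5676.4 cm⁴
  web: d = 0 cm → contributes +1 152 cm⁴
  top flange: d = 13.1 cm → contributes +5676.4 cm⁴
Total I = 12 505 cm⁴.
Extreme fibre distance c = 14.2 cm; S = I/c = 880.63 cm³.

S_x ≈ 881 cm³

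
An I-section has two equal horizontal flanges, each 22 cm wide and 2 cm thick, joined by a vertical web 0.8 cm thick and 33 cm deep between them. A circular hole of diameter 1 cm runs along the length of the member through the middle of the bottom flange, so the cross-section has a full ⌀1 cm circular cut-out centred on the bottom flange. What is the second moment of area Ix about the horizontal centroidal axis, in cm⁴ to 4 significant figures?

Break the section into simple shapes (no overlaps), measuring from the bottom-left corner of the bounding box.
Bottom flange: 22 × 2, A = 44 cm², y = 1 cm, Ī = 14.6667 cm⁴.
Web: 0.8 × 33, A = 26.4 cm², y = 18.5 cm, Ī = 2395.8 cm⁴.
Top flange: 22 × 2, A = 44 cm², y = 36 cm, Ī = 14.6667 cm⁴.
Hole (subtracted): ⌀1, A = 0.785398 cm², y = 1 cm, Ī = 0.0490874 cm⁴.
Centroid: ȳ = ΣA·y / ΣA = 18.621 cm.
Transfer each piece to the horizontal centroidal axis using Ī + A·d² with d = y − 18.621:
  bottom flange: d = -17.621 cm → contributes +13676.6 cm⁴
  web: d = -0.120974 cm → contributes +2396.19 cm⁴
  top flange: d = 17.379 cm → contributes +13 304 cm⁴
  hole: d = -17.621 cm → contributes −243.914 cm⁴
Total I = 29132.9 cm⁴.

Ix ≈ 2.913 × 10⁴ cm⁴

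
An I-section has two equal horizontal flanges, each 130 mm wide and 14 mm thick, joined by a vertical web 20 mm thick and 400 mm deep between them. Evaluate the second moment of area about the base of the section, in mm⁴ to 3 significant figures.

Treat the section as a set of non-overlapping primitives; coordinates are from the bounding-box lower-left.
Bottom flange: 130 × 14, A = 1 820 mm², y = 7 mm, Ī = 29 727 mm⁴.
Web: 20 × 400, A = 8 000 mm², y = 214 mm, Ī = 106 666 667 mm⁴.
Top flange: 130 × 14, A = 1 820 mm², y = 421 mm, Ī = 29 727 mm⁴.
Transfer each piece to a horizontal axis along the bottom face using Ī + A·d² with d = y − 0:
  bottom flange: d = 7 mm → contributes +118 907 mm⁴
  web: d = 214 mm → contributes +473 034 667 mm⁴
  top flange: d = 421 mm → contributes +322 608 347 mm⁴
Total I = 795 761 920 mm⁴.

I_base ≈ 7.96 × 10⁸ mm⁴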